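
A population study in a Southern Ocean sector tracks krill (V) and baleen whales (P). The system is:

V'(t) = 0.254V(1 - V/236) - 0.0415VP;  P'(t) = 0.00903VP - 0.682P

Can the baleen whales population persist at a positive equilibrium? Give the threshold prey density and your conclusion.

The predator equation gives dP/dt > 0 only when V > 0.682/0.00903 = 75.5.
Without the predator, V → K = 236. Since 236 > 75.5, the predator can invade and persist.

Threshold V = 75.5; K > 75.5, so yes, the predator persists.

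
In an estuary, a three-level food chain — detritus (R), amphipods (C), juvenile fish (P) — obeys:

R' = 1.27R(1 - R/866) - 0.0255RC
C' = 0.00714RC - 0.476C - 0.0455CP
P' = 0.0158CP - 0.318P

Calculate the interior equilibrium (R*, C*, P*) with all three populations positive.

R* ≈ 516, C* ≈ 20.1, P* ≈ 70.5

From dP/dt = 0: 0.0158C* = 0.318, so C* = 20.1.
From dR/dt = 0: 1.27(1 - R*/866) = 0.0255·20.1, giving R* = 866·(1 - 0.404) = 516.
From dC/dt = 0: 0.00714·516 - 0.476 = 0.0455P*, so P* = 3.21/0.0455 = 70.5.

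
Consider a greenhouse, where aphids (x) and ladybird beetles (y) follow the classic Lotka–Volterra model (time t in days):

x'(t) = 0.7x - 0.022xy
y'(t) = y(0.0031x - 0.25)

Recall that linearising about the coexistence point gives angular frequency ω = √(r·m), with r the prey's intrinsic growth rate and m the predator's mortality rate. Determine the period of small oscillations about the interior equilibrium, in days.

T ≈ 15 days

Here r = 0.7 and m = 0.25, so r·m = 0.175.
ω = √0.175 = 0.418 per day, hence T = 2π/ω ≈ 15 days.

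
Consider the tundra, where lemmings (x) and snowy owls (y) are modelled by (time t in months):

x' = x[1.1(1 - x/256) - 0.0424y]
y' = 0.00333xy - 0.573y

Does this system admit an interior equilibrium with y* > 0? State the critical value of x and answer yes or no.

The predator equation gives dy/dt > 0 only when x > 0.573/0.00333 = 172.
Without the predator, x → K = 256. Since 256 > 172, the predator can invade and persist.

Threshold x = 172; K > 172, so yes, the predator persists.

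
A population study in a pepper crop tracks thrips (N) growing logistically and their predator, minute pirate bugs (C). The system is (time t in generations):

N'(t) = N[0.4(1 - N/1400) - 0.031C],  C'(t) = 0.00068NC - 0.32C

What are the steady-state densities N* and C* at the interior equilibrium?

From dC/dt = 0 with C > 0: 0.00068N* = 0.32, so N* = 471.
Substitute into dN/dt = 0: 0.4(1 - 471/1400) = 0.031C*.
The bracket is 0.664, giving C* = 0.266/0.031 = 8.57.

N* ≈ 471, C* ≈ 8.57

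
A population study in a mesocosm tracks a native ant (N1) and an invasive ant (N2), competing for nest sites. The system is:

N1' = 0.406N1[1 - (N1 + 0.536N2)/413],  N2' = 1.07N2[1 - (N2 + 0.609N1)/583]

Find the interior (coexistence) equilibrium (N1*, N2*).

Setting both brackets to zero gives the nullclines N1 + 0.536N2 = 413 and 0.609N1 + N2 = 583.
Substituting N2 = 583 - 0.609N1 into the first: N1(1 - 0.536·0.609) = 413 - 0.536·583.
So N1* = 101/0.674 = 149, and then N2* = 583 - 0.609·149 = 492.

N1* ≈ 149, N2* ≈ 492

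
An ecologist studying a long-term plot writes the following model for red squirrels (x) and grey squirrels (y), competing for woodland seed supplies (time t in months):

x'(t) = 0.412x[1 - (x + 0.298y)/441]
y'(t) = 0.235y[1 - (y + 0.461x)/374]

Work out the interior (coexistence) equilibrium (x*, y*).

x* ≈ 382, y* ≈ 198

Setting both brackets to zero gives the nullclines x + 0.298y = 441 and 0.461x + y = 374.
Substituting y = 374 - 0.461x into the first: x(1 - 0.298·0.461) = 441 - 0.298·374.
So x* = 330/0.863 = 382, and then y* = 374 - 0.461·382 = 198.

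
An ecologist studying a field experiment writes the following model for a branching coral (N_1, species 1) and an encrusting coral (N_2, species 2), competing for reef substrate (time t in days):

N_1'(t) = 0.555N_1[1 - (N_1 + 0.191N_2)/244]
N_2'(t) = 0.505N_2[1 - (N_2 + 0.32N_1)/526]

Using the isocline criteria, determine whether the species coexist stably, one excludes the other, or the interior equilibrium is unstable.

Compare the nullcline intercepts: K1/α12 = 244/0.191 = 1280 > K2 = 526; K2/α21 = 526/0.32 = 1640 > K1 = 244.
Since both inequalities hold, each species can invade when rare, so the interior equilibrium is stable.

stable coexistence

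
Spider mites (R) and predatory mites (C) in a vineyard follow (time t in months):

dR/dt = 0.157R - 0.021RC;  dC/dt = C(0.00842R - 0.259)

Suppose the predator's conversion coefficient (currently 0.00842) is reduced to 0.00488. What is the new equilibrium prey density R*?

At the interior fixed point, setting dC/dt = 0 with C > 0 fixes R* = (predator death rate)/(RC coefficient) — independent of the other coefficients.
With the change, R* = 0.259/0.00488 = 53.1; it rises from 30.8.

R* ≈ 53.1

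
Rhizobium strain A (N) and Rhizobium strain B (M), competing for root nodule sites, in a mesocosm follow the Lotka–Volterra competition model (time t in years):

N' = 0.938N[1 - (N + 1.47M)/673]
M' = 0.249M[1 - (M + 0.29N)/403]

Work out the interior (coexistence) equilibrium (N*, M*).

Setting both brackets to zero gives the nullclines N + 1.47M = 673 and 0.29N + M = 403.
Substituting M = 403 - 0.29N into the first: N(1 - 1.47·0.29) = 673 - 1.47·403.
So N* = 80.6/0.574 = 140, and then M* = 403 - 0.29·140 = 362.

N* ≈ 140, M* ≈ 362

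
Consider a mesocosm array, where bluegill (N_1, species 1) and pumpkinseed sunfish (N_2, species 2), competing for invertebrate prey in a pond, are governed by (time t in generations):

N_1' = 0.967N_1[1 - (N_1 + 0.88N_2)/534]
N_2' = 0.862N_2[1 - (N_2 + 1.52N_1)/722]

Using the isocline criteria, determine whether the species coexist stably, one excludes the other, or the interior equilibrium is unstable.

unstable coexistence (outcome depends on initial conditions)

Compare the nullcline intercepts: K1/α12 = 534/0.88 = 607 < K2 = 722; K2/α21 = 722/1.52 = 475 < K1 = 534.
Since both are reversed, neither can invade when rare; the interior point is a saddle.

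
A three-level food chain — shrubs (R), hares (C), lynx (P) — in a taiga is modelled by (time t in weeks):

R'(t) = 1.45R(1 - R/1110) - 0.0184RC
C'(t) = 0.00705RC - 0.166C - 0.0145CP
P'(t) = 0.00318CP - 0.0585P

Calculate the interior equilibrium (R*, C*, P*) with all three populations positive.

From dP/dt = 0: 0.00318C* = 0.0585, so C* = 18.4.
From dR/dt = 0: 1.45(1 - R*/1110) = 0.0184·18.4, giving R* = 1110·(1 - 0.233) = 851.
From dC/dt = 0: 0.00705·851 - 0.166 = 0.0145P*, so P* = 5.83/0.0145 = 402.

R* ≈ 851, C* ≈ 18.4, P* ≈ 402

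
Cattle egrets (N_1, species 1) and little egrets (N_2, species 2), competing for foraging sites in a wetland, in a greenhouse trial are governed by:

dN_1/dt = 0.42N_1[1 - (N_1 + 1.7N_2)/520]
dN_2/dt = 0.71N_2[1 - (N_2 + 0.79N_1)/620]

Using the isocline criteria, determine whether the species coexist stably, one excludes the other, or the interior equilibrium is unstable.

Compare the nullcline intercepts: K1/α12 = 520/1.7 = 306 < K2 = 620; K2/α21 = 620/0.79 = 785 > K1 = 520.
Since the inequalities point opposite ways, species 2 can invade but species 1 cannot.

species 2 excludes species 1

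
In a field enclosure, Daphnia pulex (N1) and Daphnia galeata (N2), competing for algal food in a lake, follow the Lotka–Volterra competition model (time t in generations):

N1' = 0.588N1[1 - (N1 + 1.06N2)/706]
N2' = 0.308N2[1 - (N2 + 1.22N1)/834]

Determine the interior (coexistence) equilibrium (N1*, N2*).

N1* ≈ 607, N2* ≈ 93.2

Setting both brackets to zero gives the nullclines N1 + 1.06N2 = 706 and 1.22N1 + N2 = 834.
Substituting N2 = 834 - 1.22N1 into the first: N1(1 - 1.06·1.22) = 706 - 1.06·834.
So N1* = -178/-0.293 = 607, and then N2* = 834 - 1.22·607 = 93.2.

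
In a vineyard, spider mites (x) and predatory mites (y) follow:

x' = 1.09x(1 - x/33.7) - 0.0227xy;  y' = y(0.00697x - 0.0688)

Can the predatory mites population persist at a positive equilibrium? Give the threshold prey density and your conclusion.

Threshold x = 9.87; K > 9.87, so yes, the predator persists.

The predator equation gives dy/dt > 0 only when x > 0.0688/0.00697 = 9.87.
Without the predator, x → K = 33.7. Since 33.7 > 9.87, the predator can invade and persist.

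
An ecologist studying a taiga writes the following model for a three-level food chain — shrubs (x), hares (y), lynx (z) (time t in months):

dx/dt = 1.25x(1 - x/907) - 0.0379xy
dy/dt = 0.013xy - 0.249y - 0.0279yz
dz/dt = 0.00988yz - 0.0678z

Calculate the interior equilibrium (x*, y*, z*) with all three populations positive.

x* ≈ 718, y* ≈ 6.86, z* ≈ 326

From dz/dt = 0: 0.00988y* = 0.0678, so y* = 6.86.
From dx/dt = 0: 1.25(1 - x*/907) = 0.0379·6.86, giving x* = 907·(1 - 0.208) = 718.
From dy/dt = 0: 0.013·718 - 0.249 = 0.0279z*, so z* = 9.09/0.0279 = 326.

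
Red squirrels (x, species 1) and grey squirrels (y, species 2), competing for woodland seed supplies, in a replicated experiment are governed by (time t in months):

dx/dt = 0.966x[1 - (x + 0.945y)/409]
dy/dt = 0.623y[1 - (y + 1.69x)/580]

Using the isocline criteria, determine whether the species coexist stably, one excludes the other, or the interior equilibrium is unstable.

unstable coexistence (outcome depends on initial conditions)

Compare the nullcline intercepts: K1/α12 = 409/0.945 = 433 < K2 = 580; K2/α21 = 580/1.69 = 343 < K1 = 409.
Since both are reversed, neither can invade when rare; the interior point is a saddle.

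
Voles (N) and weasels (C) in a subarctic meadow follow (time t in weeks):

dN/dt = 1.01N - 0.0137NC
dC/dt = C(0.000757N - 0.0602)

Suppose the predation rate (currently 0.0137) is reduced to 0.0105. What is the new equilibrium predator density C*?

C* ≈ 96.2

At the interior fixed point, setting dN/dt = 0 with N > 0 fixes C* = (prey growth rate)/(NC coefficient) — independent of the other coefficients.
With the change, C* = 1.01/0.0105 = 96.2; it rises from 73.7.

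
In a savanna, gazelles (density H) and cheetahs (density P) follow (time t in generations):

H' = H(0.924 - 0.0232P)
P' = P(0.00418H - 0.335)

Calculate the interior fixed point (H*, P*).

H* ≈ 80.1, P* ≈ 39.8

Set dP/dt = 0 with P > 0: 0.00418H - 0.335 = 0, so H* = 0.335/0.00418 = 80.1.
Set dH/dt = 0 with H > 0: 0.924 - 0.0232P = 0, so P* = 0.924/0.0232 = 39.8.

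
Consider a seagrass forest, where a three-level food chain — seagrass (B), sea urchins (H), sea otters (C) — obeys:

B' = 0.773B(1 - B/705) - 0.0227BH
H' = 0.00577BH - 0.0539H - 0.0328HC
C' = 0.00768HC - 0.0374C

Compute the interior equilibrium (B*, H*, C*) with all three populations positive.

From dC/dt = 0: 0.00768H* = 0.0374, so H* = 4.87.
From dB/dt = 0: 0.773(1 - B*/705) = 0.0227·4.87, giving B* = 705·(1 - 0.143) = 604.
From dH/dt = 0: 0.00577·604 - 0.0539 = 0.0328C*, so C* = 3.43/0.0328 = 105.

B* ≈ 604, H* ≈ 4.87, C* ≈ 105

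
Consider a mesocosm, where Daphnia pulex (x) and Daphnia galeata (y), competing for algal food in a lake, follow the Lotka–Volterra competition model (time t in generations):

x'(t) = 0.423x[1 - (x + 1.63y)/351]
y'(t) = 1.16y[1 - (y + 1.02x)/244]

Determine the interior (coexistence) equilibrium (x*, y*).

Setting both brackets to zero gives the nullclines x + 1.63y = 351 and 1.02x + y = 244.
Substituting y = 244 - 1.02x into the first: x(1 - 1.63·1.02) = 351 - 1.63·244.
So x* = -46.7/-0.663 = 70.5, and then y* = 244 - 1.02·70.5 = 172.

x* ≈ 70.5, y* ≈ 172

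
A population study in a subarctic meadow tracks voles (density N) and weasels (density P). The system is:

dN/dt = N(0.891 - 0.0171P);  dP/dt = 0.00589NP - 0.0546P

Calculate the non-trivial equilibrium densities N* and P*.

N* ≈ 9.27, P* ≈ 52.1

Set dP/dt = 0 with P > 0: 0.00589N - 0.0546 = 0, so N* = 0.0546/0.00589 = 9.27.
Set dN/dt = 0 with N > 0: 0.891 - 0.0171P = 0, so P* = 0.891/0.0171 = 52.1.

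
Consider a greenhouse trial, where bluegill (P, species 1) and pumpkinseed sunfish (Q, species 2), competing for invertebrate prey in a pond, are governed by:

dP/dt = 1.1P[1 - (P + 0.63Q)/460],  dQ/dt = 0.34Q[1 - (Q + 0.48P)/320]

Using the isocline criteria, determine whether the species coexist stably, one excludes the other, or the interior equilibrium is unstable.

stable coexistence

Compare the nullcline intercepts: K1/α12 = 460/0.63 = 730 > K2 = 320; K2/α21 = 320/0.48 = 667 > K1 = 460.
Since both inequalities hold, each species can invade when rare, so the interior equilibrium is stable.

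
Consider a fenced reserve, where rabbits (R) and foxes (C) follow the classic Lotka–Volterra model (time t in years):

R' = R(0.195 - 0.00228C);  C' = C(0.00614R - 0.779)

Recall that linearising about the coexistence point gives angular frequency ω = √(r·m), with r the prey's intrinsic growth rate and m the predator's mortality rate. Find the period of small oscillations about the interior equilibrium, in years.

T ≈ 16.1 years

Here r = 0.195 and m = 0.779, so r·m = 0.152.
ω = √0.152 = 0.39 per year, hence T = 2π/ω ≈ 16.1 years.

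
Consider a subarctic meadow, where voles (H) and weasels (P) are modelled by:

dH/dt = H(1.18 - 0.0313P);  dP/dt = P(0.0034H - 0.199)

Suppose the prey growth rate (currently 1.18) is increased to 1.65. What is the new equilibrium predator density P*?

P* ≈ 52.7

At the interior fixed point, setting dH/dt = 0 with H > 0 fixes P* = (prey growth rate)/(HP coefficient) — independent of the other coefficients.
With the change, P* = 1.65/0.0313 = 52.7; it rises from 37.7.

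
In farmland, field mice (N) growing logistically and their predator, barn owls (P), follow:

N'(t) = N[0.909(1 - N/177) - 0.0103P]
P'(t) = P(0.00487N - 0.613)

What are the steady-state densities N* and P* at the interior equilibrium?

From dP/dt = 0 with P > 0: 0.00487N* = 0.613, so N* = 126.
Substitute into dN/dt = 0: 0.909(1 - 126/177) = 0.0103P*.
The bracket is 0.289, giving P* = 0.263/0.0103 = 25.5.

N* ≈ 126, P* ≈ 25.5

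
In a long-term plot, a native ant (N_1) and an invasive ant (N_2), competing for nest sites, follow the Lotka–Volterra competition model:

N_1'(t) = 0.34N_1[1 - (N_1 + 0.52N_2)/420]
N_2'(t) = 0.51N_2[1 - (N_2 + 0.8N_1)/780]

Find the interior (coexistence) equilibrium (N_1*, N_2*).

N_1* ≈ 24.7, N_2* ≈ 760

Setting both brackets to zero gives the nullclines N_1 + 0.52N_2 = 420 and 0.8N_1 + N_2 = 780.
Substituting N_2 = 780 - 0.8N_1 into the first: N_1(1 - 0.52·0.8) = 420 - 0.52·780.
So N_1* = 14.4/0.584 = 24.7, and then N_2* = 780 - 0.8·24.7 = 760.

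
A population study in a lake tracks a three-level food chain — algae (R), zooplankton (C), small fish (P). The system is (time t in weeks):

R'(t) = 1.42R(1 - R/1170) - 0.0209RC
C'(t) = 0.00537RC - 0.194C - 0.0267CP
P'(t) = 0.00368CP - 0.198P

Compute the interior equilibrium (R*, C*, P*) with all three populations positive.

From dP/dt = 0: 0.00368C* = 0.198, so C* = 53.8.
From dR/dt = 0: 1.42(1 - R*/1170) = 0.0209·53.8, giving R* = 1170·(1 - 0.792) = 243.
From dC/dt = 0: 0.00537·243 - 0.194 = 0.0267P*, so P* = 1.11/0.0267 = 41.7.

R* ≈ 243, C* ≈ 53.8, P* ≈ 41.7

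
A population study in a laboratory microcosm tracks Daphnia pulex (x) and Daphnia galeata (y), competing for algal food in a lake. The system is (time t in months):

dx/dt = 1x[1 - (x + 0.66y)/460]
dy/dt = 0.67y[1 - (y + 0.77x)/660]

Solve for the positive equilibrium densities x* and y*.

x* ≈ 49.6, y* ≈ 622

Setting both brackets to zero gives the nullclines x + 0.66y = 460 and 0.77x + y = 660.
Substituting y = 660 - 0.77x into the first: x(1 - 0.66·0.77) = 460 - 0.66·660.
So x* = 24.4/0.492 = 49.6, and then y* = 660 - 0.77·49.6 = 622.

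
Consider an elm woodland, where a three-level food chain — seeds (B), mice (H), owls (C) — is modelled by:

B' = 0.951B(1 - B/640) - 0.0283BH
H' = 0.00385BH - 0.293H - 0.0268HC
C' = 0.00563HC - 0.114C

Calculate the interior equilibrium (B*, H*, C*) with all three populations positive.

B* ≈ 254, H* ≈ 20.2, C* ≈ 25.6

From dC/dt = 0: 0.00563H* = 0.114, so H* = 20.2.
From dB/dt = 0: 0.951(1 - B*/640) = 0.0283·20.2, giving B* = 640·(1 - 0.603) = 254.
From dH/dt = 0: 0.00385·254 - 0.293 = 0.0268C*, so C* = 0.686/0.0268 = 25.6.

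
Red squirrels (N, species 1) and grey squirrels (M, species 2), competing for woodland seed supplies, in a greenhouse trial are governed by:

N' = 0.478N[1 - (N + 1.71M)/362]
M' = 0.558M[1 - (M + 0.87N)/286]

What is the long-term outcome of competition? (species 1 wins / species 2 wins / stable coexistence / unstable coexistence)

unstable coexistence (outcome depends on initial conditions)

Compare the nullcline intercepts: K1/α12 = 362/1.71 = 212 < K2 = 286; K2/α21 = 286/0.87 = 329 < K1 = 362.
Since both are reversed, neither can invade when rare; the interior point is a saddle.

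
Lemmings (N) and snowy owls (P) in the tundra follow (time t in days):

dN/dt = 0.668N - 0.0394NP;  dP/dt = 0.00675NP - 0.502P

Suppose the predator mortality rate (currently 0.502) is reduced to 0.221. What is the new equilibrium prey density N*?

N* ≈ 32.7

At the interior fixed point, setting dP/dt = 0 with P > 0 fixes N* = (predator death rate)/(NP coefficient) — independent of the other coefficients.
With the change, N* = 0.221/0.00675 = 32.7; it falls from 74.4.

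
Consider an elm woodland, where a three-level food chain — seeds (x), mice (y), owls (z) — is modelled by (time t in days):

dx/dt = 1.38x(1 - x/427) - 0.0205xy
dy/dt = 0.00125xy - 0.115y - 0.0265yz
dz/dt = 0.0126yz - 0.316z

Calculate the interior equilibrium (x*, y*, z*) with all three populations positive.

x* ≈ 268, y* ≈ 25.1, z* ≈ 8.3

From dz/dt = 0: 0.0126y* = 0.316, so y* = 25.1.
From dx/dt = 0: 1.38(1 - x*/427) = 0.0205·25.1, giving x* = 427·(1 - 0.373) = 268.
From dy/dt = 0: 0.00125·268 - 0.115 = 0.0265z*, so z* = 0.22/0.0265 = 8.3.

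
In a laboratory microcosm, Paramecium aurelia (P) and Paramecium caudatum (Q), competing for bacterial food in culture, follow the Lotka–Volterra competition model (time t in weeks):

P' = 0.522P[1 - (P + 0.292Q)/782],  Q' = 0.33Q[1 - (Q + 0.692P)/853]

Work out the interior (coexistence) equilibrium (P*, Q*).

Setting both brackets to zero gives the nullclines P + 0.292Q = 782 and 0.692P + Q = 853.
Substituting Q = 853 - 0.692P into the first: P(1 - 0.292·0.692) = 782 - 0.292·853.
So P* = 533/0.798 = 668, and then Q* = 853 - 0.692·668 = 391.

P* ≈ 668, Q* ≈ 391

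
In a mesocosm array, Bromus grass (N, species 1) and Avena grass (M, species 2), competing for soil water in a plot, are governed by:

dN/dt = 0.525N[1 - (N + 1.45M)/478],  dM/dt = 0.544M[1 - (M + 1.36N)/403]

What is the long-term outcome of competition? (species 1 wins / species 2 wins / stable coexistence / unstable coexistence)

unstable coexistence (outcome depends on initial conditions)

Compare the nullcline intercepts: K1/α12 = 478/1.45 = 330 < K2 = 403; K2/α21 = 403/1.36 = 296 < K1 = 478.
Since both are reversed, neither can invade when rare; the interior point is a saddle.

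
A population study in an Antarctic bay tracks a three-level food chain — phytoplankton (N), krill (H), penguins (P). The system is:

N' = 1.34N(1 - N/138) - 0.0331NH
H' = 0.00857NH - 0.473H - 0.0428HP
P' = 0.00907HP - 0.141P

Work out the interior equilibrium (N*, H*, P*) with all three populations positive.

N* ≈ 85, H* ≈ 15.5, P* ≈ 5.97

From dP/dt = 0: 0.00907H* = 0.141, so H* = 15.5.
From dN/dt = 0: 1.34(1 - N*/138) = 0.0331·15.5, giving N* = 138·(1 - 0.384) = 85.
From dH/dt = 0: 0.00857·85 - 0.473 = 0.0428P*, so P* = 0.256/0.0428 = 5.97.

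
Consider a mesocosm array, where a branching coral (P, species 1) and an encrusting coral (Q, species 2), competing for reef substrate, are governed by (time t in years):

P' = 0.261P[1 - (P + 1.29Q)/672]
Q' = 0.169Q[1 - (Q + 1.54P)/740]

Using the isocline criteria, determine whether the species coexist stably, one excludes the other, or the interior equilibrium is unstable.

unstable coexistence (outcome depends on initial conditions)

Compare the nullcline intercepts: K1/α12 = 672/1.29 = 521 < K2 = 740; K2/α21 = 740/1.54 = 481 < K1 = 672.
Since both are reversed, neither can invade when rare; the interior point is a saddle.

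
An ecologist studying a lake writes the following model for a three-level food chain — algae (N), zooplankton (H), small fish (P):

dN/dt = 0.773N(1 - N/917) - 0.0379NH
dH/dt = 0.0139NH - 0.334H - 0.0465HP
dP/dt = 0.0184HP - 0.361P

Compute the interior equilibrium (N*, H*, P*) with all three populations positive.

N* ≈ 34.9, H* ≈ 19.6, P* ≈ 3.25

From dP/dt = 0: 0.0184H* = 0.361, so H* = 19.6.
From dN/dt = 0: 0.773(1 - N*/917) = 0.0379·19.6, giving N* = 917·(1 - 0.962) = 34.9.
From dH/dt = 0: 0.0139·34.9 - 0.334 = 0.0465P*, so P* = 0.151/0.0465 = 3.25.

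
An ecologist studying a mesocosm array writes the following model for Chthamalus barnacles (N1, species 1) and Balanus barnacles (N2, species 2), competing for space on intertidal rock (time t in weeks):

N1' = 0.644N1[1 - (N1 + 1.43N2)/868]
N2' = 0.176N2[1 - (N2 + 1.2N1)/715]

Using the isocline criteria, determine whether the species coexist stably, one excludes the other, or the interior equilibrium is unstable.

unstable coexistence (outcome depends on initial conditions)

Compare the nullcline intercepts: K1/α12 = 868/1.43 = 607 < K2 = 715; K2/α21 = 715/1.2 = 596 < K1 = 868.
Since both are reversed, neither can invade when rare; the interior point is a saddle.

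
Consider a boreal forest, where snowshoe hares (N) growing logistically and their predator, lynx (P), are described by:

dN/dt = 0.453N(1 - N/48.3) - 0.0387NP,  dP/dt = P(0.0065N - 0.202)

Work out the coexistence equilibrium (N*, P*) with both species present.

From dP/dt = 0 with P > 0: 0.0065N* = 0.202, so N* = 31.1.
Substitute into dN/dt = 0: 0.453(1 - 31.1/48.3) = 0.0387P*.
The bracket is 0.357, giving P* = 0.162/0.0387 = 4.17.

N* ≈ 31.1, P* ≈ 4.17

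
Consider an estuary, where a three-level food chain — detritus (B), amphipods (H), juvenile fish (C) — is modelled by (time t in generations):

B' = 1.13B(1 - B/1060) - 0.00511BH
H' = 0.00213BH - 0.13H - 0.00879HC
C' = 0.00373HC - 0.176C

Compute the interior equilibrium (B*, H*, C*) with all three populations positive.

From dC/dt = 0: 0.00373H* = 0.176, so H* = 47.2.
From dB/dt = 0: 1.13(1 - B*/1060) = 0.00511·47.2, giving B* = 1060·(1 - 0.213) = 834.
From dH/dt = 0: 0.00213·834 - 0.13 = 0.00879C*, so C* = 1.65/0.00879 = 187.

B* ≈ 834, H* ≈ 47.2, C* ≈ 187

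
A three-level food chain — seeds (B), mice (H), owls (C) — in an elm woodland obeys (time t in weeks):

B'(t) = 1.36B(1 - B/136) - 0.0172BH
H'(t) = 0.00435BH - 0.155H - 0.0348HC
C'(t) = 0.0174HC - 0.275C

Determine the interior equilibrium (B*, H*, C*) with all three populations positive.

B* ≈ 109, H* ≈ 15.8, C* ≈ 9.15

From dC/dt = 0: 0.0174H* = 0.275, so H* = 15.8.
From dB/dt = 0: 1.36(1 - B*/136) = 0.0172·15.8, giving B* = 136·(1 - 0.2) = 109.
From dH/dt = 0: 0.00435·109 - 0.155 = 0.0348C*, so C* = 0.318/0.0348 = 9.15.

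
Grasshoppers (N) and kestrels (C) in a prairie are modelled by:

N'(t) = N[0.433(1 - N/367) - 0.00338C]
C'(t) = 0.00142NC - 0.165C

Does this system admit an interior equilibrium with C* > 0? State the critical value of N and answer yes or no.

The predator equation gives dC/dt > 0 only when N > 0.165/0.00142 = 116.
Without the predator, N → K = 367. Since 367 > 116, the predator can invade and persist.

Threshold N = 116; K > 116, so yes, the predator persists.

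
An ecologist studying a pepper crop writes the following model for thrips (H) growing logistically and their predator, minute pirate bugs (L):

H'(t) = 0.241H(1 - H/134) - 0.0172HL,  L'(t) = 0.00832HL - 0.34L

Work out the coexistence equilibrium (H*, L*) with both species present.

From dL/dt = 0 with L > 0: 0.00832H* = 0.34, so H* = 40.9.
Substitute into dH/dt = 0: 0.241(1 - 40.9/134) = 0.0172L*.
The bracket is 0.695, giving L* = 0.168/0.0172 = 9.74.

H* ≈ 40.9, L* ≈ 9.74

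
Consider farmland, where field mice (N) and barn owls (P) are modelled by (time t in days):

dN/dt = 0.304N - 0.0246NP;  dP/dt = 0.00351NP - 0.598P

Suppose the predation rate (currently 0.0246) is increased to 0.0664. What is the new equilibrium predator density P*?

At the interior fixed point, setting dN/dt = 0 with N > 0 fixes P* = (prey growth rate)/(NP coefficient) — independent of the other coefficients.
With the change, P* = 0.304/0.0664 = 4.58; it falls from 12.4.

P* ≈ 4.58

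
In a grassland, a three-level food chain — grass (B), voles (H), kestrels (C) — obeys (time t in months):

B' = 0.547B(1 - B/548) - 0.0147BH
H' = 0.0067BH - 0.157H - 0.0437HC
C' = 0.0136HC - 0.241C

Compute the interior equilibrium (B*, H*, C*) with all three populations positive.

From dC/dt = 0: 0.0136H* = 0.241, so H* = 17.7.
From dB/dt = 0: 0.547(1 - B*/548) = 0.0147·17.7, giving B* = 548·(1 - 0.476) = 287.
From dH/dt = 0: 0.0067·287 - 0.157 = 0.0437C*, so C* = 1.77/0.0437 = 40.4.

B* ≈ 287, H* ≈ 17.7, C* ≈ 40.4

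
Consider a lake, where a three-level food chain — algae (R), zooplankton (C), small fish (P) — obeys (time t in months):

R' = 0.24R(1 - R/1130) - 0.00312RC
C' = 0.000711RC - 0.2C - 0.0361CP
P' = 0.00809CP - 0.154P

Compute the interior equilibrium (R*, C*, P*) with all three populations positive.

From dP/dt = 0: 0.00809C* = 0.154, so C* = 19.
From dR/dt = 0: 0.24(1 - R*/1130) = 0.00312·19, giving R* = 1130·(1 - 0.247) = 850.
From dC/dt = 0: 0.000711·850 - 0.2 = 0.0361P*, so P* = 0.405/0.0361 = 11.2.

R* ≈ 850, C* ≈ 19, P* ≈ 11.2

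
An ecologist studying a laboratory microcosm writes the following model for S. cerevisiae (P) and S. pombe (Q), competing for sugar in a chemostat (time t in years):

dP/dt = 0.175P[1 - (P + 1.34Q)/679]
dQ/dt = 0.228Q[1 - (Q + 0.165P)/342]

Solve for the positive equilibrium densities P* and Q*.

Setting both brackets to zero gives the nullclines P + 1.34Q = 679 and 0.165P + Q = 342.
Substituting Q = 342 - 0.165P into the first: P(1 - 1.34·0.165) = 679 - 1.34·342.
So P* = 221/0.779 = 283, and then Q* = 342 - 0.165·283 = 295.

P* ≈ 283, Q* ≈ 295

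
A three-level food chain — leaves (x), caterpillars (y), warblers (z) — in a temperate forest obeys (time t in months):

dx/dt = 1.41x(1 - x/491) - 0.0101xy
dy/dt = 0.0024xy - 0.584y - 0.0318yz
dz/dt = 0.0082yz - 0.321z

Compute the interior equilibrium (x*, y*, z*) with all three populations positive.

From dz/dt = 0: 0.0082y* = 0.321, so y* = 39.1.
From dx/dt = 0: 1.41(1 - x*/491) = 0.0101·39.1, giving x* = 491·(1 - 0.28) = 353.
From dy/dt = 0: 0.0024·353 - 0.584 = 0.0318z*, so z* = 0.264/0.0318 = 8.3.

x* ≈ 353, y* ≈ 39.1, z* ≈ 8.3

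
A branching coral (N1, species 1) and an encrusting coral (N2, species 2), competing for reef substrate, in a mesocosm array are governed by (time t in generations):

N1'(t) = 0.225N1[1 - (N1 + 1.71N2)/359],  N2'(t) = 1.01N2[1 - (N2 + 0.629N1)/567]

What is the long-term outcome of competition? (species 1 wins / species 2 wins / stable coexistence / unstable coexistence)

species 2 excludes species 1

Compare the nullcline intercepts: K1/α12 = 359/1.71 = 210 < K2 = 567; K2/α21 = 567/0.629 = 901 > K1 = 359.
Since the inequalities point opposite ways, species 2 can invade but species 1 cannot.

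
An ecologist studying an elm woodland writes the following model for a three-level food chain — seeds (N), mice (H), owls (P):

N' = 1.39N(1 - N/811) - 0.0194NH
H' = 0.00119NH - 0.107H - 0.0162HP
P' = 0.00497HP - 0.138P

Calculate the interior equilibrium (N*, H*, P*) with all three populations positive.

N* ≈ 497, H* ≈ 27.8, P* ≈ 29.9

From dP/dt = 0: 0.00497H* = 0.138, so H* = 27.8.
From dN/dt = 0: 1.39(1 - N*/811) = 0.0194·27.8, giving N* = 811·(1 - 0.388) = 497.
From dH/dt = 0: 0.00119·497 - 0.107 = 0.0162P*, so P* = 0.484/0.0162 = 29.9.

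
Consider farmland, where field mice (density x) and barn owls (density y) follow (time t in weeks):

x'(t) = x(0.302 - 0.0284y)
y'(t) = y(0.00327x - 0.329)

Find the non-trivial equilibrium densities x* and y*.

Set dy/dt = 0 with y > 0: 0.00327x - 0.329 = 0, so x* = 0.329/0.00327 = 101.
Set dx/dt = 0 with x > 0: 0.302 - 0.0284y = 0, so y* = 0.302/0.0284 = 10.6.

x* ≈ 101, y* ≈ 10.6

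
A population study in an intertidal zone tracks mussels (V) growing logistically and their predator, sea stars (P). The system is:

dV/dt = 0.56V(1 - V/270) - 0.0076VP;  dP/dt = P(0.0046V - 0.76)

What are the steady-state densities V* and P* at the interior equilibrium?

From dP/dt = 0 with P > 0: 0.0046V* = 0.76, so V* = 165.
Substitute into dV/dt = 0: 0.56(1 - 165/270) = 0.0076P*.
The bracket is 0.388, giving P* = 0.217/0.0076 = 28.6.

V* ≈ 165, P* ≈ 28.6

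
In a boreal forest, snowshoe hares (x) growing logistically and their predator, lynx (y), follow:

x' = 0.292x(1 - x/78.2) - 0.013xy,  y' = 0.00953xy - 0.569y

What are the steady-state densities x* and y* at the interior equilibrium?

From dy/dt = 0 with y > 0: 0.00953x* = 0.569, so x* = 59.7.
Substitute into dx/dt = 0: 0.292(1 - 59.7/78.2) = 0.013y*.
The bracket is 0.236, giving y* = 0.0691/0.013 = 5.31.

x* ≈ 59.7, y* ≈ 5.31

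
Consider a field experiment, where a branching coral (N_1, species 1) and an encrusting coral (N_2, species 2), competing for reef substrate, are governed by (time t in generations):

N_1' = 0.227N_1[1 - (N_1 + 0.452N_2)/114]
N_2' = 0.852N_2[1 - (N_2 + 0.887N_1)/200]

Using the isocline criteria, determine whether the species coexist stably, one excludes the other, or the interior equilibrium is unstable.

Compare the nullcline intercepts: K1/α12 = 114/0.452 = 252 > K2 = 200; K2/α21 = 200/0.887 = 225 > K1 = 114.
Since both inequalities hold, each species can invade when rare, so the interior equilibrium is stable.

stable coexistence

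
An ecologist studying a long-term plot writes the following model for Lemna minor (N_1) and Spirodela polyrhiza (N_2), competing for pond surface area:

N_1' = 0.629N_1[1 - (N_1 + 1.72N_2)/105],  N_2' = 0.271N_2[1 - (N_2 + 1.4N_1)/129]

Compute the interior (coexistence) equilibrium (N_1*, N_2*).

Setting both brackets to zero gives the nullclines N_1 + 1.72N_2 = 105 and 1.4N_1 + N_2 = 129.
Substituting N_2 = 129 - 1.4N_1 into the first: N_1(1 - 1.72·1.4) = 105 - 1.72·129.
So N_1* = -117/-1.41 = 83, and then N_2* = 129 - 1.4·83 = 12.8.

N_1* ≈ 83, N_2* ≈ 12.8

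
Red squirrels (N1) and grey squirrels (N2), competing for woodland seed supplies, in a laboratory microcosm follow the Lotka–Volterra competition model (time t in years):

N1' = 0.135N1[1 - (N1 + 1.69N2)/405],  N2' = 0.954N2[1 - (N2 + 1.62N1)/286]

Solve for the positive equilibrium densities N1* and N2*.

Setting both brackets to zero gives the nullclines N1 + 1.69N2 = 405 and 1.62N1 + N2 = 286.
Substituting N2 = 286 - 1.62N1 into the first: N1(1 - 1.69·1.62) = 405 - 1.69·286.
So N1* = -78.3/-1.74 = 45.1, and then N2* = 286 - 1.62·45.1 = 213.

N1* ≈ 45.1, N2* ≈ 213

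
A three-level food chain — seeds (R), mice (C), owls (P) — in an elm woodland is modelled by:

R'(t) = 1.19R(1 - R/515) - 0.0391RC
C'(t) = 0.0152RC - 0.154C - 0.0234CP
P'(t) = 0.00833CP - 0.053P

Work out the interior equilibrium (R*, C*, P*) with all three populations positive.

From dP/dt = 0: 0.00833C* = 0.053, so C* = 6.36.
From dR/dt = 0: 1.19(1 - R*/515) = 0.0391·6.36, giving R* = 515·(1 - 0.209) = 407.
From dC/dt = 0: 0.0152·407 - 0.154 = 0.0234P*, so P* = 6.04/0.0234 = 258.

R* ≈ 407, C* ≈ 6.36, P* ≈ 258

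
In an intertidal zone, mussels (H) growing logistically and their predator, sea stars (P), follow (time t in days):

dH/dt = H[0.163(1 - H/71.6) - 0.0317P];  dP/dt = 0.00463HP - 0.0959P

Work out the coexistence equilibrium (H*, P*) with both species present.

From dP/dt = 0 with P > 0: 0.00463H* = 0.0959, so H* = 20.7.
Substitute into dH/dt = 0: 0.163(1 - 20.7/71.6) = 0.0317P*.
The bracket is 0.711, giving P* = 0.116/0.0317 = 3.65.

H* ≈ 20.7, P* ≈ 3.65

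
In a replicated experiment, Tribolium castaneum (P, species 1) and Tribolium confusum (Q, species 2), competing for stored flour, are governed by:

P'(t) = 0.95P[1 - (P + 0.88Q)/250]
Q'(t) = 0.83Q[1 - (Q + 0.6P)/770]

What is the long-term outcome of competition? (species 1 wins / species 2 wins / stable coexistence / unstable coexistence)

Compare the nullcline intercepts: K1/α12 = 250/0.88 = 284 < K2 = 770; K2/α21 = 770/0.6 = 1280 > K1 = 250.
Since the inequalities point opposite ways, species 2 can invade but species 1 cannot.

species 2 excludes species 1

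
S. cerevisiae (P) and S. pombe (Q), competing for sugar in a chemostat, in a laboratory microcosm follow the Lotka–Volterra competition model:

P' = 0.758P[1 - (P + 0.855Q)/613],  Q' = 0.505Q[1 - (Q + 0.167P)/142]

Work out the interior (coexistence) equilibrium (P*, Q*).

Setting both brackets to zero gives the nullclines P + 0.855Q = 613 and 0.167P + Q = 142.
Substituting Q = 142 - 0.167P into the first: P(1 - 0.855·0.167) = 613 - 0.855·142.
So P* = 492/0.857 = 573, and then Q* = 142 - 0.167·573 = 46.2.

P* ≈ 573, Q* ≈ 46.2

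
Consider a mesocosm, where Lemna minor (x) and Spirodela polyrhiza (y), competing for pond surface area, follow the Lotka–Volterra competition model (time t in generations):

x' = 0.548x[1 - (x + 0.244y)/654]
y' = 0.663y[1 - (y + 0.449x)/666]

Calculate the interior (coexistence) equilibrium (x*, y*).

Setting both brackets to zero gives the nullclines x + 0.244y = 654 and 0.449x + y = 666.
Substituting y = 666 - 0.449x into the first: x(1 - 0.244·0.449) = 654 - 0.244·666.
So x* = 491/0.89 = 552, and then y* = 666 - 0.449·552 = 418.

x* ≈ 552, y* ≈ 418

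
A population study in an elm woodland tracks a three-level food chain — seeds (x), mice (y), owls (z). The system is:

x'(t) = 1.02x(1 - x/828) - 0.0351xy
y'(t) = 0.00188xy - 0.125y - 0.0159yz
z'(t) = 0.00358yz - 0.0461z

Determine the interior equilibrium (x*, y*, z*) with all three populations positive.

From dz/dt = 0: 0.00358y* = 0.0461, so y* = 12.9.
From dx/dt = 0: 1.02(1 - x*/828) = 0.0351·12.9, giving x* = 828·(1 - 0.443) = 461.
From dy/dt = 0: 0.00188·461 - 0.125 = 0.0159z*, so z* = 0.742/0.0159 = 46.7.

x* ≈ 461, y* ≈ 12.9, z* ≈ 46.7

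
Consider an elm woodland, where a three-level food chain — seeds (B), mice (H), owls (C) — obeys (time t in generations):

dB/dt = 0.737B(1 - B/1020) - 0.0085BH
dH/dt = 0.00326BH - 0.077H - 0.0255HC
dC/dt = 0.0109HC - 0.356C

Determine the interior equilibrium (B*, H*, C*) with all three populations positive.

From dC/dt = 0: 0.0109H* = 0.356, so H* = 32.7.
From dB/dt = 0: 0.737(1 - B*/1020) = 0.0085·32.7, giving B* = 1020·(1 - 0.377) = 636.
From dH/dt = 0: 0.00326·636 - 0.077 = 0.0255C*, so C* = 2/0.0255 = 78.3.

B* ≈ 636, H* ≈ 32.7, C* ≈ 78.3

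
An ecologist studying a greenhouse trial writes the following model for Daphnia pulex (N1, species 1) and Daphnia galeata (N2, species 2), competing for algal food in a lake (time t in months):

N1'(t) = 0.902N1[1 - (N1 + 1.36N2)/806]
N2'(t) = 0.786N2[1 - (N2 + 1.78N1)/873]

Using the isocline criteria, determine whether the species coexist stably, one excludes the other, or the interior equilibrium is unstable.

Compare the nullcline intercepts: K1/α12 = 806/1.36 = 593 < K2 = 873; K2/α21 = 873/1.78 = 490 < K1 = 806.
Since both are reversed, neither can invade when rare; the interior point is a saddle.

unstable coexistence (outcome depends on initial conditions)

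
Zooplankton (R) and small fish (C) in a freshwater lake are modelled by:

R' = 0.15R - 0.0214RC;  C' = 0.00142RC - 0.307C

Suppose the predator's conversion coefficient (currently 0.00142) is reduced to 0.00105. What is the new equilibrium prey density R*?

At the interior fixed point, setting dC/dt = 0 with C > 0 fixes R* = (predator death rate)/(RC coefficient) — independent of the other coefficients.
With the change, R* = 0.307/0.00105 = 292; it rises from 216.

R* ≈ 292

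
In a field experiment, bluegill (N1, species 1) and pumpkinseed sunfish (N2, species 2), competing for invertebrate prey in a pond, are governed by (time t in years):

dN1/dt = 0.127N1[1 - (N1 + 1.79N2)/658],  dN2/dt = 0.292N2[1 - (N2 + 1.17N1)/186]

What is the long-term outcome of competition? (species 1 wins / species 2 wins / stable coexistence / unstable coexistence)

Compare the nullcline intercepts: K1/α12 = 658/1.79 = 368 > K2 = 186; K2/α21 = 186/1.17 = 159 < K1 = 658.
Since the inequalities point opposite ways, species 1 can invade but species 2 cannot.

species 1 excludes species 2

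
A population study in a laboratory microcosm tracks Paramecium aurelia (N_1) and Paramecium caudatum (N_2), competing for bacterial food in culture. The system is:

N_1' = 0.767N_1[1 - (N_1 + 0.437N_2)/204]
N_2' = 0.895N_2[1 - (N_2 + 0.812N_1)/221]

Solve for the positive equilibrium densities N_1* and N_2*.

Setting both brackets to zero gives the nullclines N_1 + 0.437N_2 = 204 and 0.812N_1 + N_2 = 221.
Substituting N_2 = 221 - 0.812N_1 into the first: N_1(1 - 0.437·0.812) = 204 - 0.437·221.
So N_1* = 107/0.645 = 167, and then N_2* = 221 - 0.812·167 = 85.8.

N_1* ≈ 167, N_2* ≈ 85.8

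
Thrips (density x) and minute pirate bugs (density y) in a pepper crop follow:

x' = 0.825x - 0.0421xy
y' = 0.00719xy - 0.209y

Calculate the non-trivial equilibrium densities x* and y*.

x* ≈ 29.1, y* ≈ 19.6

Set dy/dt = 0 with y > 0: 0.00719x - 0.209 = 0, so x* = 0.209/0.00719 = 29.1.
Set dx/dt = 0 with x > 0: 0.825 - 0.0421y = 0, so y* = 0.825/0.0421 = 19.6.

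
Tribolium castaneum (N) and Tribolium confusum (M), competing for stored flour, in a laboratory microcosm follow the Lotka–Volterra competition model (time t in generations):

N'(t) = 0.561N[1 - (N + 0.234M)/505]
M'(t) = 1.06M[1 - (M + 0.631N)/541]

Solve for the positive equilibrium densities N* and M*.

N* ≈ 444, M* ≈ 261

Setting both brackets to zero gives the nullclines N + 0.234M = 505 and 0.631N + M = 541.
Substituting M = 541 - 0.631N into the first: N(1 - 0.234·0.631) = 505 - 0.234·541.
So N* = 378/0.852 = 444, and then M* = 541 - 0.631·444 = 261.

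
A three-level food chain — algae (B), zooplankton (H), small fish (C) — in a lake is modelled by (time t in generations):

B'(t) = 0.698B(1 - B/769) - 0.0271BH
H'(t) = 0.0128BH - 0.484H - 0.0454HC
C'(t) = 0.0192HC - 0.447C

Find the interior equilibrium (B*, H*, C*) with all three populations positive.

From dC/dt = 0: 0.0192H* = 0.447, so H* = 23.3.
From dB/dt = 0: 0.698(1 - B*/769) = 0.0271·23.3, giving B* = 769·(1 - 0.904) = 73.9.
From dH/dt = 0: 0.0128·73.9 - 0.484 = 0.0454C*, so C* = 0.462/0.0454 = 10.2.

B* ≈ 73.9, H* ≈ 23.3, C* ≈ 10.2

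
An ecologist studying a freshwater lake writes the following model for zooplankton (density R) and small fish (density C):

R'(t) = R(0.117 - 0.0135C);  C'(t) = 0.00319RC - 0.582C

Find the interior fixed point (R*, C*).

Set dC/dt = 0 with C > 0: 0.00319R - 0.582 = 0, so R* = 0.582/0.00319 = 182.
Set dR/dt = 0 with R > 0: 0.117 - 0.0135C = 0, so C* = 0.117/0.0135 = 8.67.

R* ≈ 182, C* ≈ 8.67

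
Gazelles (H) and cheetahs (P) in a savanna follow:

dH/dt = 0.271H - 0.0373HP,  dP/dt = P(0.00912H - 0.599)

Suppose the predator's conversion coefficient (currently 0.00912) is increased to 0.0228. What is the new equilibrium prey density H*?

H* ≈ 26.3

At the interior fixed point, setting dP/dt = 0 with P > 0 fixes H* = (predator death rate)/(HP coefficient) — independent of the other coefficients.
With the change, H* = 0.599/0.0228 = 26.3; it falls from 65.7.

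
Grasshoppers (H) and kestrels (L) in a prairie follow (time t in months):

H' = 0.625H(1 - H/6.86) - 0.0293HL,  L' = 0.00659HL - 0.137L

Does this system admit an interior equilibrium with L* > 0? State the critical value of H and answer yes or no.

Threshold H = 20.8; K < 20.8, so no, the predator goes extinct.

The predator equation gives dL/dt > 0 only when H > 0.137/0.00659 = 20.8.
Without the predator, H → K = 6.86. Since 6.86 < 20.8, the predator cannot invade.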